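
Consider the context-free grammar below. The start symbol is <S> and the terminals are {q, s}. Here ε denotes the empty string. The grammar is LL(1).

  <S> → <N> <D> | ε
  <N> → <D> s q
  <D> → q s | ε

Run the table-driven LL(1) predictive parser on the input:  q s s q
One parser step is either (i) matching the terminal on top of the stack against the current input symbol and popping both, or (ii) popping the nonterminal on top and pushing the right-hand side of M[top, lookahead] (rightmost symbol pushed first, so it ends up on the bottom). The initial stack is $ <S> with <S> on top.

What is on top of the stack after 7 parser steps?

<D>

     Stack          Input      Action
  1  $ <S>          q s s q $  expand <S> → <N> <D>
  2  $ <D> <N>      q s s q $  expand <N> → <D> s q
  3  $ <D> q s <D>  q s s q $  expand <D> → q s
  4  $ <D> q s s q  q s s q $  match q
  5  $ <D> q s s    s s q $    match s
  6  $ <D> q s      s q $      match s
  7  $ <D> q        q $        match q
Stack after step 7: $ <D> (top = <D>).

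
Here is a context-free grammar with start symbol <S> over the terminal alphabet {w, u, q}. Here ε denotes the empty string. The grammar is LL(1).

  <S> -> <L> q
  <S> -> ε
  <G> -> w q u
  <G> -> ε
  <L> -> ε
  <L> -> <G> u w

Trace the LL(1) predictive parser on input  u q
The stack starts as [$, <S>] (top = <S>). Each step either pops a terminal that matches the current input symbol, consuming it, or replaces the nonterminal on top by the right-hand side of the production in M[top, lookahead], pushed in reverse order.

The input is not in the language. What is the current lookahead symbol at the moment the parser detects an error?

q

     Stack        Input  Action
  1  $ <S>        u q $  expand <S> -> <L> q
  2  $ q <L>      u q $  expand <L> -> <G> u w
  3  $ q w u <G>  u q $  expand <G> -> ε
  4  $ q w u      u q $  match u
  5  $ q w        q $    error: top is terminal w but lookahead is q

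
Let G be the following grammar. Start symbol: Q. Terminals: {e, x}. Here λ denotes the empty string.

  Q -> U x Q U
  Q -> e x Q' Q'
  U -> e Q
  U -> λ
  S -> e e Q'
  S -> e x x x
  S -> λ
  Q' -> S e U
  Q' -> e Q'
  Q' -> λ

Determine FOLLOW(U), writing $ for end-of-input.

{$, e, x}

FIRST(U): from U->e Q we get {e}; from U->λ we get {λ}. So FIRST(U) = {λ, e}.
FIRST(S): from S->e e Q' we get {e}; from S->e x x x we get {e}; from S->λ we get {λ}. So FIRST(S) = {λ, e}.
FIRST(Q): from Q->U x Q U we get {e, x}; from Q->e x Q' Q' we get {e}. So FIRST(Q) = {e, x}.
FIRST(Q'): from Q'->S e U we get {e}; from Q'->e Q' we get {e}; from Q'->λ we get {λ}. So FIRST(Q') = {λ, e}.
FOLLOW(Q) includes $ since Q is the start symbol.
FOLLOW(S): in Q'->S e U, S is followed by e U with FIRST {e}. Thus FOLLOW(S) = {e}.
FOLLOW(Q): in Q->U x Q U, Q is followed by U with FIRST {λ, e}; in Q->U x Q U, the suffix after Q is nullable (adds nothing new); in U->e Q, the suffix after Q is empty, so FOLLOW(Q) ⊇ FOLLOW(U) = {$, e, x}. Thus FOLLOW(Q) = {$, e, x}.
FOLLOW(Q'): in Q->e x Q' Q' (occurrence 1), Q' is followed by Q' with FIRST {λ, e}; in Q->e x Q' Q' (occurrence 1), the suffix after Q' is nullable, so FOLLOW(Q') ⊇ FOLLOW(Q) = {$, e, x}; in Q->e x Q' Q' (occurrence 2), the suffix after Q' is empty, so FOLLOW(Q') ⊇ FOLLOW(Q) = {$, e, x}; in S->e e Q', the suffix after Q' is empty, so FOLLOW(Q') ⊇ FOLLOW(S) = {e}; in Q'->e Q', the suffix after Q' is empty (adds nothing new). Thus FOLLOW(Q') = {$, e, x}.
FOLLOW(U): in Q->U x Q U (occurrence 1), U is followed by x Q U with FIRST {x}; in Q->U x Q U (occurrence 2), the suffix after U is empty, so FOLLOW(U) ⊇ FOLLOW(Q) = {$, e, x}; in Q'->S e U, the suffix after U is empty, so FOLLOW(U) ⊇ FOLLOW(Q') = {$, e, x}. Thus FOLLOW(U) = {$, e, x}.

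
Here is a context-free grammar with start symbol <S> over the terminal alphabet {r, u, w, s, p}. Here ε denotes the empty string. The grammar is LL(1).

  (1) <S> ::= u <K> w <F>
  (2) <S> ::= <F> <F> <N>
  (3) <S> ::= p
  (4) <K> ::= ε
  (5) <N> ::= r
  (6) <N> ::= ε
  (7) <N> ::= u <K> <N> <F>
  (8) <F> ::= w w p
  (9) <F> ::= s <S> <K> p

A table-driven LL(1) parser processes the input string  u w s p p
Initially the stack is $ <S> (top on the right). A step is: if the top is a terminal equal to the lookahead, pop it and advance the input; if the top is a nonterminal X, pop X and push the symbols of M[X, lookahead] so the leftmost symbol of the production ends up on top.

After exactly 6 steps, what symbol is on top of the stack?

     Stack          Input        Action
  1  $ <S>          u w s p p $  expand <S> ::= u <K> w <F>
  2  $ <F> w <K> u  u w s p p $  match u
  3  $ <F> w <K>    w s p p $    expand <K> ::= ε
  4  $ <F> w        w s p p $    match w
  5  $ <F>          s p p $      expand <F> ::= s <S> <K> p
  6  $ p <K> <S> s  s p p $      match s
Stack after step 6: $ p <K> <S> (top = <S>).

<S>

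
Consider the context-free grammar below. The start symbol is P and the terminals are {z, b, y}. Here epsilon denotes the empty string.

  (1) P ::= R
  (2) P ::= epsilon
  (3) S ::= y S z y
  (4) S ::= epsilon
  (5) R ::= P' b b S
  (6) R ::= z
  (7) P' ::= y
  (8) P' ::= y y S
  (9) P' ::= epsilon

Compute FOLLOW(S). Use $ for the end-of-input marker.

{$, b, z}

FIRST(S): from S::=y S z y we get {y}; from S::=epsilon we get {epsilon}. So FIRST(S) = {epsilon, y}.
FIRST(P'): from P'::=y we get {y}; from P'::=y y S we get {y}; from P'::=epsilon we get {epsilon}. So FIRST(P') = {epsilon, y}.
FIRST(R): from R::=P' b b S we get {b, y}; from R::=z we get {z}. So FIRST(R) = {b, y, z}.
FIRST(P): from P::=R we get {b, y, z}; from P::=epsilon we get {epsilon}. So FIRST(P) = {epsilon, b, y, z}.
FOLLOW(P) includes $ since P is the start symbol.
FOLLOW(P): P appears on no right-hand side. Thus FOLLOW(P) = {$}.
FOLLOW(R): in P::=R, the suffix after R is empty, so FOLLOW(R) ⊇ FOLLOW(P) = {$}. Thus FOLLOW(R) = {$}.
FOLLOW(P'): in R::=P' b b S, P' is followed by b b S with FIRST {b}. Thus FOLLOW(P') = {b}.
FOLLOW(S): in S::=y S z y, S is followed by z y with FIRST {z}; in R::=P' b b S, the suffix after S is empty, so FOLLOW(S) ⊇ FOLLOW(R) = {$}; in P'::=y y S, the suffix after S is empty, so FOLLOW(S) ⊇ FOLLOW(P') = {b}. Thus FOLLOW(S) = {$, b, z}.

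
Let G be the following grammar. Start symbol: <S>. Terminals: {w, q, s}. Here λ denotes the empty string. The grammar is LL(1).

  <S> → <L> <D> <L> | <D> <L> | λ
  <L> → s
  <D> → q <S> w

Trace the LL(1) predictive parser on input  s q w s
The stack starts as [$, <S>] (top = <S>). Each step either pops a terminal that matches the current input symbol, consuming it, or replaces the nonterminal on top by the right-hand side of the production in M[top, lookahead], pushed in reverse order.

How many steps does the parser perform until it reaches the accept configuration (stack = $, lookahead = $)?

9

step 1: stack=$ <S>  input=s q w s $  — expand <S> → <L> <D> <L>
step 2: stack=$ <L> <D> <L>  input=s q w s $  — expand <L> → s
step 3: stack=$ <L> <D> s  input=s q w s $  — match s
step 4: stack=$ <L> <D>  input=q w s $  — expand <D> → q <S> w
step 5: stack=$ <L> w <S> q  input=q w s $  — match q
step 6: stack=$ <L> w <S>  input=w s $  — expand <S> → λ
step 7: stack=$ <L> w  input=w s $  — match w
step 8: stack=$ <L>  input=s $  — expand <L> → s
step 9: stack=$ s  input=s $  — match s
Accept reached after 9 steps.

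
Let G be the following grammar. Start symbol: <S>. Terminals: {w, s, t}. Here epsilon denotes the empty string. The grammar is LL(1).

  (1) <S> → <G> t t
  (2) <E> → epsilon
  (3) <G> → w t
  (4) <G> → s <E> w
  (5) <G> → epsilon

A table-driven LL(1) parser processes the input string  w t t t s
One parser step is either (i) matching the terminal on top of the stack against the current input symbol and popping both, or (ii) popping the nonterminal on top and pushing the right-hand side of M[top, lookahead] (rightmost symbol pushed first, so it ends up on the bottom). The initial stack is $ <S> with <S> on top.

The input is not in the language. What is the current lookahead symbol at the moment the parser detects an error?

s

step 1: stack=$ <S>  input=w t t t s $  — expand <S> → <G> t t
step 2: stack=$ t t <G>  input=w t t t s $  — expand <G> → w t
step 3: stack=$ t t t w  input=w t t t s $  — match w
step 4: stack=$ t t t  input=t t t s $  — match t
step 5: stack=$ t t  input=t t s $  — match t
step 6: stack=$ t  input=t s $  — match t
step 7: stack=$  input=s $  — error: stack empty but input remains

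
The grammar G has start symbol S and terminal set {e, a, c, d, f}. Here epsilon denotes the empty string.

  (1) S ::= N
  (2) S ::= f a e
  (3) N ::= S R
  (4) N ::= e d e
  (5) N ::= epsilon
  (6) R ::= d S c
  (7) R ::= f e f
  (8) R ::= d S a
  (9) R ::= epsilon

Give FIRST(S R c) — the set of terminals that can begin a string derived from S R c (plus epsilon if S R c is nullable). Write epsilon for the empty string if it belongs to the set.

FIRST(R) = {epsilon, d, f}
FIRST(S) = {epsilon, d, e, f}  (via N)
FIRST(N) = {epsilon, d, e, f}  (via S R)
FIRST(S R c): take FIRST of each symbol in turn, carrying on past any symbol whose FIRST contains epsilon; result {c, d, e, f}.

{c, d, e, f}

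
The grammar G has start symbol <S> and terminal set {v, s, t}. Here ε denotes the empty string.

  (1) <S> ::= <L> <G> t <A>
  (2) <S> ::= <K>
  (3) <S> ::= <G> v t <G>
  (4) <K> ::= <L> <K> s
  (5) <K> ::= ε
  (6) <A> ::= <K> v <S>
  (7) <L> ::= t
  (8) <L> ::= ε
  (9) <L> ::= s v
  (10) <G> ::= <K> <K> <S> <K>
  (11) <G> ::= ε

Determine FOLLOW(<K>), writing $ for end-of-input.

{$, s, t, v}

FIRST(<L>): from <L>::=t we get {t}; from <L>::=ε we get {ε}; from <L>::=s v we get {s}. So FIRST(<L>) = {ε, s, t}.
FIRST(<K>): from <K>::=<L> <K> s we get {s, t}; from <K>::=ε we get {ε}. So FIRST(<K>) = {ε, s, t}.
FIRST(<A>): from <A>::=<K> v <S> we get {s, t, v}. So FIRST(<A>) = {s, t, v}.
FIRST(<S>): from <S>::=<L> <G> t <A> we get {s, t, v}; from <S>::=<K> we get {ε, s, t}; from <S>::=<G> v t <G> we get {s, t, v}. So FIRST(<S>) = {ε, s, t, v}.
FIRST(<G>): from <G>::=<K> <K> <S> <K> we get {ε, s, t, v}; from <G>::=ε we get {ε}. So FIRST(<G>) = {ε, s, t, v}.
FOLLOW(<S>) includes $ since <S> is the start symbol.
FOLLOW(<L>): in <S>::=<L> <G> t <A>, <L> is followed by <G> t <A> with FIRST {s, t, v}; in <K>::=<L> <K> s, <L> is followed by <K> s with FIRST {s, t}. Thus FOLLOW(<L>) = {s, t, v}.
FOLLOW(<S>): in <A>::=<K> v <S>, the suffix after <S> is empty, so FOLLOW(<S>) ⊇ FOLLOW(<A>) = {$, s, t, v}; in <G>::=<K> <K> <S> <K>, <S> is followed by <K> with FIRST {ε, s, t}; in <G>::=<K> <K> <S> <K>, the suffix after <S> is nullable, so FOLLOW(<S>) ⊇ FOLLOW(<G>) = {$, s, t, v}. Thus FOLLOW(<S>) = {$, s, t, v}.
FOLLOW(<A>): in <S>::=<L> <G> t <A>, the suffix after <A> is empty, so FOLLOW(<A>) ⊇ FOLLOW(<S>) = {$, s, t, v}. Thus FOLLOW(<A>) = {$, s, t, v}.
FOLLOW(<G>): in <S>::=<L> <G> t <A>, <G> is followed by t <A> with FIRST {t}; in <S>::=<G> v t <G> (occurrence 1), <G> is followed by v t <G> with FIRST {v}; in <S>::=<G> v t <G> (occurrence 2), the suffix after <G> is empty, so FOLLOW(<G>) ⊇ FOLLOW(<S>) = {$, s, t, v}. Thus FOLLOW(<G>) = {$, s, t, v}.
FOLLOW(<K>): in <S>::=<K>, the suffix after <K> is empty, so FOLLOW(<K>) ⊇ FOLLOW(<S>) = {$, s, t, v}; in <K>::=<L> <K> s, <K> is followed by s with FIRST {s}; in <A>::=<K> v <S>, <K> is followed by v <S> with FIRST {v}; in <G>::=<K> <K> <S> <K> (occurrence 1), <K> is followed by <K> <S> <K> with FIRST {ε, s, t, v}; in <G>::=<K> <K> <S> <K> (occurrence 1), the suffix after <K> is nullable, so FOLLOW(<K>) ⊇ FOLLOW(<G>) = {$, s, t, v}; in <G>::=<K> <K> <S> <K> (occurrence 2), <K> is followed by <S> <K> with FIRST {ε, s, t, v}; in <G>::=<K> <K> <S> <K> (occurrence 2), the suffix after <K> is nullable, so FOLLOW(<K>) ⊇ FOLLOW(<G>) = {$, s, t, v}; in <G>::=<K> <K> <S> <K> (occurrence 3), the suffix after <K> is empty, so FOLLOW(<K>) ⊇ FOLLOW(<G>) = {$, s, t, v}. Thus FOLLOW(<K>) = {$, s, t, v}.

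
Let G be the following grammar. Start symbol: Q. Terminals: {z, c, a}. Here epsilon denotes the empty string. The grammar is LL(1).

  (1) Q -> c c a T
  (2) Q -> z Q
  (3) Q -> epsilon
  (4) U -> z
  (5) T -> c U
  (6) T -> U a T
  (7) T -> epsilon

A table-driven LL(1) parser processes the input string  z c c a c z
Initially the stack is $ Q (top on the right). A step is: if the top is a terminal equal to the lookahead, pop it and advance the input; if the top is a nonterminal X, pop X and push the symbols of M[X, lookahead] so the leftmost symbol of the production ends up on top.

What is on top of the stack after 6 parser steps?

T

step 1: stack=$ Q  input=z c c a c z $  — expand Q -> z Q
step 2: stack=$ Q z  input=z c c a c z $  — match z
step 3: stack=$ Q  input=c c a c z $  — expand Q -> c c a T
step 4: stack=$ T a c c  input=c c a c z $  — match c
step 5: stack=$ T a c  input=c a c z $  — match c
step 6: stack=$ T a  input=a c z $  — match a
Stack after step 6: $ T (top = T).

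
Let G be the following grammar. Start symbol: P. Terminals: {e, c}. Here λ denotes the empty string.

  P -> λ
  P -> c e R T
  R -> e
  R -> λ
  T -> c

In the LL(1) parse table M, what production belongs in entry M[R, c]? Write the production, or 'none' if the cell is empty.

R -> λ

FIRST(P): from P->λ we get {λ}; from P->c e R T we get {c}. So FIRST(P) = {λ, c}.
FIRST(R): from R->e we get {e}; from R->λ we get {λ}. So FIRST(R) = {λ, e}.
FIRST(T): from T->c we get {c}. So FIRST(T) = {c}.
FOLLOW(P) includes $ since P is the start symbol.
FOLLOW(R): in P->c e R T, R is followed by T with FIRST {c}. Thus FOLLOW(R) = {c}.
For R -> e: FIRST(e) = {e}, so it goes in M[R, t] for t ∈ {e}.
For R -> λ: FIRST(λ) = {λ}, so it goes in M[R, t] for t ∈ {}; since λ ∈ FIRST, also for every t ∈ FOLLOW(R) = {c}.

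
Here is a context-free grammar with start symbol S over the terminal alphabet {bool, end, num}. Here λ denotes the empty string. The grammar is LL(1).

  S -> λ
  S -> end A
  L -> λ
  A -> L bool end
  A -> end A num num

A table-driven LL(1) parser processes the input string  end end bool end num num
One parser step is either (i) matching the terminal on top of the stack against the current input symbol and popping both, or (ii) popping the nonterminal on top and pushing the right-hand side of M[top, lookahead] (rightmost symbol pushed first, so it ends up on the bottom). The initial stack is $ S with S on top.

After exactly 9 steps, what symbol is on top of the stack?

num

     Stack                 Input                       Action
  1  $ S                   end end bool end num num $  expand S -> end A
  2  $ A end               end end bool end num num $  match end
  3  $ A                   end bool end num num $      expand A -> end A num num
  4  $ num num A end       end bool end num num $      match end
  5  $ num num A           bool end num num $          expand A -> L bool end
  6  $ num num end bool L  bool end num num $          expand L -> λ
  7  $ num num end bool    bool end num num $          match bool
  8  $ num num end         end num num $               match end
  9  $ num num             num num $                   match num
Stack after step 9: $ num (top = num).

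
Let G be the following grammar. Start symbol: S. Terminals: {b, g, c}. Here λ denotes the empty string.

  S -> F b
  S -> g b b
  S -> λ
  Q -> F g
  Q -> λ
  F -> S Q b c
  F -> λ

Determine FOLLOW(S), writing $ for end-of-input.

FIRST(S) = {λ, b, g}  (via F b)
FIRST(Q) = {λ, b, g}  (via F g)
FIRST(F) = {λ, b, g}  (via S Q b c)
FOLLOW(S) includes $ since S is the start symbol.
FOLLOW(S): in F->S Q b c, S is followed by Q b c with FIRST {b, g}. Thus FOLLOW(S) = {$, b, g}.
FOLLOW(Q): in F->S Q b c, Q is followed by b c with FIRST {b}. Thus FOLLOW(Q) = {b}.
FOLLOW(F): in S->F b, F is followed by b with FIRST {b}; in Q->F g, F is followed by g with FIRST {g}. Thus FOLLOW(F) = {b, g}.

{$, b, g}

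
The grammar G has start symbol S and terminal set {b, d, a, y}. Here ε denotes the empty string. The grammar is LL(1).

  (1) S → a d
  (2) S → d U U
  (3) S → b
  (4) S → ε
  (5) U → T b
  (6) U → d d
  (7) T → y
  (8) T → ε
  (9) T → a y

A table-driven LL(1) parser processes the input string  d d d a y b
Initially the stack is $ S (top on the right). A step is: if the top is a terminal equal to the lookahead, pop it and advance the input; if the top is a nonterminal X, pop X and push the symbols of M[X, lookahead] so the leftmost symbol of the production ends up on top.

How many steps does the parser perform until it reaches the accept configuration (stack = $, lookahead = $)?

      Stack    Input          Action
   1  $ S      d d d a y b $  expand S → d U U
   2  $ U U d  d d d a y b $  match d
   3  $ U U    d d a y b $    expand U → d d
   4  $ U d d  d d a y b $    match d
   5  $ U d    d a y b $      match d
   6  $ U      a y b $        expand U → T b
   7  $ b T    a y b $        expand T → a y
   8  $ b y a  a y b $        match a
   9  $ b y    y b $          match y
  10  $ b      b $            match b
Accept reached after 10 steps.

10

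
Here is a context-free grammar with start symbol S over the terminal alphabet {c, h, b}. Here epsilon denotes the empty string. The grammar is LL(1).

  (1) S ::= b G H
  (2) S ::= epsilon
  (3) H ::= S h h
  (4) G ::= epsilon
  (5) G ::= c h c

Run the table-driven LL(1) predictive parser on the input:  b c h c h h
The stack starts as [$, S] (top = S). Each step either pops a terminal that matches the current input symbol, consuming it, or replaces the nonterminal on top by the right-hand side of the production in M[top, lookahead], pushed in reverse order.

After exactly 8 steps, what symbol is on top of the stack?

h

     Stack      Input          Action
  1  $ S        b c h c h h $  expand S ::= b G H
  2  $ H G b    b c h c h h $  match b
  3  $ H G      c h c h h $    expand G ::= c h c
  4  $ H c h c  c h c h h $    match c
  5  $ H c h    h c h h $      match h
  6  $ H c      c h h $        match c
  7  $ H        h h $          expand H ::= S h h
  8  $ h h S    h h $          expand S ::= epsilon
Stack after step 8: $ h h (top = h).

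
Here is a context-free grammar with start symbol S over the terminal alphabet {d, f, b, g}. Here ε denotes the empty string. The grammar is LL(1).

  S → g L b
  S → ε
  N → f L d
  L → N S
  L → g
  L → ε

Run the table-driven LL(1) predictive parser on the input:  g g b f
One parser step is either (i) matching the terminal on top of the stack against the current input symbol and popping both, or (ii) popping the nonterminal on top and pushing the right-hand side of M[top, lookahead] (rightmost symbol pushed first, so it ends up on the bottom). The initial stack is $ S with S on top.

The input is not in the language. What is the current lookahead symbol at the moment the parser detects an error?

step 1: stack=$ S  input=g g b f $  — expand S → g L b
step 2: stack=$ b L g  input=g g b f $  — match g
step 3: stack=$ b L  input=g b f $  — expand L → g
step 4: stack=$ b g  input=g b f $  — match g
step 5: stack=$ b  input=b f $  — match b
step 6: stack=$  input=f $  — error: stack empty but input remains

f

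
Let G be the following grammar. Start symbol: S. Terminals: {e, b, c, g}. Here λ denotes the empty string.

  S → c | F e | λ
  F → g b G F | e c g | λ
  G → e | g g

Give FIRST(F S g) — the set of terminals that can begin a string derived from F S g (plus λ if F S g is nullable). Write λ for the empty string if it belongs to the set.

FIRST(F): from F→g b G F we get {g}; from F→e c g we get {e}; from F→λ we get {λ}. So FIRST(F) = {λ, e, g}.
FIRST(G): from G→e we get {e}; from G→g g we get {g}. So FIRST(G) = {e, g}.
FIRST(S): from S→c we get {c}; from S→F e we get {e, g}; from S→λ we get {λ}. So FIRST(S) = {λ, c, e, g}.
FIRST(F S g): take FIRST of each symbol in turn, carrying on past any symbol whose FIRST contains λ; result {c, e, g}.

{c, e, g}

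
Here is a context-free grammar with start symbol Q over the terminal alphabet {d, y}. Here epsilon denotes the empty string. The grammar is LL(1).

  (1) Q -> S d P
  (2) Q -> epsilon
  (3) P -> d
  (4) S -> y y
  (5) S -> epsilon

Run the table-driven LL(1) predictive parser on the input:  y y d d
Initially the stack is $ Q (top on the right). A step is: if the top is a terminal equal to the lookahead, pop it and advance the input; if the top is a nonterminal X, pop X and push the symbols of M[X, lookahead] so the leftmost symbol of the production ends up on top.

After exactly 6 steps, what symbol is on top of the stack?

d

     Stack      Input      Action
  1  $ Q        y y d d $  expand Q -> S d P
  2  $ P d S    y y d d $  expand S -> y y
  3  $ P d y y  y y d d $  match y
  4  $ P d y    y d d $    match y
  5  $ P d      d d $      match d
  6  $ P        d $        expand P -> d
Stack after step 6: $ d (top = d).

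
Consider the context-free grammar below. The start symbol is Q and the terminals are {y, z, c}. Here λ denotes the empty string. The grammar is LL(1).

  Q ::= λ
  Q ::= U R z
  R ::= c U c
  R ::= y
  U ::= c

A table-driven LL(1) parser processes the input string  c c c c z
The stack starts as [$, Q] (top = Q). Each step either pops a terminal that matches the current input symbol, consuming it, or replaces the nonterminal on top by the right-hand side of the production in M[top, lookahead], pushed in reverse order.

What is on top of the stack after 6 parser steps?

c

     Stack      Input        Action
  1  $ Q        c c c c z $  expand Q ::= U R z
  2  $ z R U    c c c c z $  expand U ::= c
  3  $ z R c    c c c c z $  match c
  4  $ z R      c c c z $    expand R ::= c U c
  5  $ z c U c  c c c z $    match c
  6  $ z c U    c c z $      expand U ::= c
Stack after step 6: $ z c c (top = c).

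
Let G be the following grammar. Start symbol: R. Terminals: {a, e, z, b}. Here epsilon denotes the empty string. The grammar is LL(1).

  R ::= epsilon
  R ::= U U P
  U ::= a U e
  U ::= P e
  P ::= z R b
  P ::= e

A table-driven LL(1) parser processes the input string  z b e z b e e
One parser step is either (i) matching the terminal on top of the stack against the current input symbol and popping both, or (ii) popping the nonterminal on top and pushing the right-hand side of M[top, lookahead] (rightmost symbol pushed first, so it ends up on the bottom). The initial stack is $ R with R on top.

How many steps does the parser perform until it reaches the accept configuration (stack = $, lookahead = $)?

15

step 1: stack=$ R  input=z b e z b e e $  — expand R ::= U U P
step 2: stack=$ P U U  input=z b e z b e e $  — expand U ::= P e
step 3: stack=$ P U e P  input=z b e z b e e $  — expand P ::= z R b
step 4: stack=$ P U e b R z  input=z b e z b e e $  — match z
step 5: stack=$ P U e b R  input=b e z b e e $  — expand R ::= epsilon
step 6: stack=$ P U e b  input=b e z b e e $  — match b
step 7: stack=$ P U e  input=e z b e e $  — match e
step 8: stack=$ P U  input=z b e e $  — expand U ::= P e
step 9: stack=$ P e P  input=z b e e $  — expand P ::= z R b
step 10: stack=$ P e b R z  input=z b e e $  — match z
step 11: stack=$ P e b R  input=b e e $  — expand R ::= epsilon
step 12: stack=$ P e b  input=b e e $  — match b
step 13: stack=$ P e  input=e e $  — match e
step 14: stack=$ P  input=e $  — expand P ::= e
step 15: stack=$ e  input=e $  — match e
Accept reached after 15 steps.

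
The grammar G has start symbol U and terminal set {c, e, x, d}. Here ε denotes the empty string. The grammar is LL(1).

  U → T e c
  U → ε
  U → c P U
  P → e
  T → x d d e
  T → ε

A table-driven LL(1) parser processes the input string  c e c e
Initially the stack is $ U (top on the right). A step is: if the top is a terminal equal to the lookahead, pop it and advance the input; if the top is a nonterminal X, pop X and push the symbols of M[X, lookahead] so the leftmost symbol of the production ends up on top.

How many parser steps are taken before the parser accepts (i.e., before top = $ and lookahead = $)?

9

step 1: stack=$ U  input=c e c e $  — expand U → c P U
step 2: stack=$ U P c  input=c e c e $  — match c
step 3: stack=$ U P  input=e c e $  — expand P → e
step 4: stack=$ U e  input=e c e $  — match e
step 5: stack=$ U  input=c e $  — expand U → c P U
step 6: stack=$ U P c  input=c e $  — match c
step 7: stack=$ U P  input=e $  — expand P → e
step 8: stack=$ U e  input=e $  — match e
step 9: stack=$ U  input=$  — expand U → ε
Accept reached after 9 steps.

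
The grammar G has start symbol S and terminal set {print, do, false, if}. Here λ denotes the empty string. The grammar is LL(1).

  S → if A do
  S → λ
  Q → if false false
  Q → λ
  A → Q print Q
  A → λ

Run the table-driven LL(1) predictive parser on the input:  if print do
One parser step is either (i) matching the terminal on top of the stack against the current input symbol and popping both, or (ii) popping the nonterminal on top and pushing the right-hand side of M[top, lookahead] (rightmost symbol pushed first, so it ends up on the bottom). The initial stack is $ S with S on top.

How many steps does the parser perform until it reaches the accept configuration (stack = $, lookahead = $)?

7

step 1: stack=$ S  input=if print do $  — expand S → if A do
step 2: stack=$ do A if  input=if print do $  — match if
step 3: stack=$ do A  input=print do $  — expand A → Q print Q
step 4: stack=$ do Q print Q  input=print do $  — expand Q → λ
step 5: stack=$ do Q print  input=print do $  — match print
step 6: stack=$ do Q  input=do $  — expand Q → λ
step 7: stack=$ do  input=do $  — match do
Accept reached after 7 steps.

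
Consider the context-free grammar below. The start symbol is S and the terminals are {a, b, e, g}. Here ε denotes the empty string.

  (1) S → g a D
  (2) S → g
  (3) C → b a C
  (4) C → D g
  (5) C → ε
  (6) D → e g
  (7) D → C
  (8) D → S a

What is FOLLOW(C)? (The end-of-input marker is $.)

{$, a, g}

FIRST(S): from S→g a D we get {g}; from S→g we get {g}. So FIRST(S) = {g}.
FIRST(C): from C→b a C we get {b}; from C→D g we get {b, e, g}; from C→ε we get {ε}. So FIRST(C) = {ε, b, e, g}.
FIRST(D): from D→e g we get {e}; from D→C we get {ε, b, e, g}; from D→S a we get {g}. So FIRST(D) = {ε, b, e, g}.
FOLLOW(S) includes $ since S is the start symbol.
FOLLOW(S): in D→S a, S is followed by a with FIRST {a}. Thus FOLLOW(S) = {$, a}.
FOLLOW(D): in S→g a D, the suffix after D is empty, so FOLLOW(D) ⊇ FOLLOW(S) = {$, a}; in C→D g, D is followed by g with FIRST {g}. Thus FOLLOW(D) = {$, a, g}.
FOLLOW(C): in C→b a C, the suffix after C is empty (adds nothing new); in D→C, the suffix after C is empty, so FOLLOW(C) ⊇ FOLLOW(D) = {$, a, g}. Thus FOLLOW(C) = {$, a, g}.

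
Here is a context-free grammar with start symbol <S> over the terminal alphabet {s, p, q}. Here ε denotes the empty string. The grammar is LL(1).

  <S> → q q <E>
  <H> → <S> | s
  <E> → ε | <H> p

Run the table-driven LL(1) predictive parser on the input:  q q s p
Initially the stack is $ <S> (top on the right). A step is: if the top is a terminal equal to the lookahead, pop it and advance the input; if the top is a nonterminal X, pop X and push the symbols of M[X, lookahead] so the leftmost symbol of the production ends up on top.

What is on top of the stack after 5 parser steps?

     Stack      Input      Action
  1  $ <S>      q q s p $  expand <S> → q q <E>
  2  $ <E> q q  q q s p $  match q
  3  $ <E> q    q s p $    match q
  4  $ <E>      s p $      expand <E> → <H> p
  5  $ p <H>    s p $      expand <H> → s
Stack after step 5: $ p s (top = s).

s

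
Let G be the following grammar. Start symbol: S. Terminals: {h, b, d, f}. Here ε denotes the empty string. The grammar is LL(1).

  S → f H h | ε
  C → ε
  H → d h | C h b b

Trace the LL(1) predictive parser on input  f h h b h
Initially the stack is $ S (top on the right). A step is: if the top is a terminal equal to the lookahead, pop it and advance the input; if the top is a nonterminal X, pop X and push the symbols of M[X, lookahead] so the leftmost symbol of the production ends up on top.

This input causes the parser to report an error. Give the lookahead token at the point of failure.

h

     Stack        Input        Action
  1  $ S          f h h b h $  expand S → f H h
  2  $ h H f      f h h b h $  match f
  3  $ h H        h h b h $    expand H → C h b b
  4  $ h b b h C  h h b h $    expand C → ε
  5  $ h b b h    h h b h $    match h
  6  $ h b b      h b h $      error: top is terminal b but lookahead is h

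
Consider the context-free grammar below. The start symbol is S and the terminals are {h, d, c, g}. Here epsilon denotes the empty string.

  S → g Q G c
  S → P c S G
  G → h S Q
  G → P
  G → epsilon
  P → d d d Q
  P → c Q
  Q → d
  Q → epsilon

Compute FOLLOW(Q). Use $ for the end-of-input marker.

{$, c, d, h}

FIRST(P) = {c, d}
FIRST(Q) = {epsilon, d}
FIRST(S) = {c, d, g}  (via P c S G)
FIRST(G) = {epsilon, c, d, h}  (via P)
FOLLOW(S) includes $ since S is the start symbol.
FOLLOW(S): in S→P c S G, S is followed by G with FIRST {epsilon, c, d, h}; in S→P c S G, the suffix after S is nullable (adds nothing new); in G→h S Q, S is followed by Q with FIRST {epsilon, d}; in G→h S Q, the suffix after S is nullable, so FOLLOW(S) ⊇ FOLLOW(G) = {$, c, d, h}. Thus FOLLOW(S) = {$, c, d, h}.
FOLLOW(G): in S→g Q G c, G is followed by c with FIRST {c}; in S→P c S G, the suffix after G is empty, so FOLLOW(G) ⊇ FOLLOW(S) = {$, c, d, h}. Thus FOLLOW(G) = {$, c, d, h}.
FOLLOW(P): in S→P c S G, P is followed by c S G with FIRST {c}; in G→P, the suffix after P is empty, so FOLLOW(P) ⊇ FOLLOW(G) = {$, c, d, h}. Thus FOLLOW(P) = {$, c, d, h}.
FOLLOW(Q): in S→g Q G c, Q is followed by G c with FIRST {c, d, h}; in G→h S Q, the suffix after Q is empty, so FOLLOW(Q) ⊇ FOLLOW(G) = {$, c, d, h}; in P→d d d Q, the suffix after Q is empty, so FOLLOW(Q) ⊇ FOLLOW(P) = {$, c, d, h}; in P→c Q, the suffix after Q is empty, so FOLLOW(Q) ⊇ FOLLOW(P) = {$, c, d, h}. Thus FOLLOW(Q) = {$, c, d, h}.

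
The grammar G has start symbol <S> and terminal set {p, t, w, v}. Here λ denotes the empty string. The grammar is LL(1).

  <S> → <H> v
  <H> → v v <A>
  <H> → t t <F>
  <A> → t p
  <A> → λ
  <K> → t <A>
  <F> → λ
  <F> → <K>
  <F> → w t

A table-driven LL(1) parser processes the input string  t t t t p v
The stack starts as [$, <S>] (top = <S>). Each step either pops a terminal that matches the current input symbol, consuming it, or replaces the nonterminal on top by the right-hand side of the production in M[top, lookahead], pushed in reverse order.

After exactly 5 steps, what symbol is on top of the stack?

<K>

step 1: stack=$ <S>  input=t t t t p v $  — expand <S> → <H> v
step 2: stack=$ v <H>  input=t t t t p v $  — expand <H> → t t <F>
step 3: stack=$ v <F> t t  input=t t t t p v $  — match t
step 4: stack=$ v <F> t  input=t t t p v $  — match t
step 5: stack=$ v <F>  input=t t p v $  — expand <F> → <K>
Stack after step 5: $ v <K> (top = <K>).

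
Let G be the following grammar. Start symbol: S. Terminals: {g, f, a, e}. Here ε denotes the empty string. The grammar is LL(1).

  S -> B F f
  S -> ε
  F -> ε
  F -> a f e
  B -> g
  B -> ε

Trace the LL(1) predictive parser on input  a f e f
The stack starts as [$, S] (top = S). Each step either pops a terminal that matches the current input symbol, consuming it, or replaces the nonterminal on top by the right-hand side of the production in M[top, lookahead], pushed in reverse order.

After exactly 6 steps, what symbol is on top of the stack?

f

step 1: stack=$ S  input=a f e f $  — expand S -> B F f
step 2: stack=$ f F B  input=a f e f $  — expand B -> ε
step 3: stack=$ f F  input=a f e f $  — expand F -> a f e
step 4: stack=$ f e f a  input=a f e f $  — match a
step 5: stack=$ f e f  input=f e f $  — match f
step 6: stack=$ f e  input=e f $  — match e
Stack after step 6: $ f (top = f).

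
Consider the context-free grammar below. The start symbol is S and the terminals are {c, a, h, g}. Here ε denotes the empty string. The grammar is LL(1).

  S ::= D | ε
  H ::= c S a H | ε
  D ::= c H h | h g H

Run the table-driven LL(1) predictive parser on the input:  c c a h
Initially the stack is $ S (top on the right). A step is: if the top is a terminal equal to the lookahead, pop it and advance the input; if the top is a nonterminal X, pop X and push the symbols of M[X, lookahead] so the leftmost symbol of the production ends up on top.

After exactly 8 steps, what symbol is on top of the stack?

     Stack        Input      Action
  1  $ S          c c a h $  expand S ::= D
  2  $ D          c c a h $  expand D ::= c H h
  3  $ h H c      c c a h $  match c
  4  $ h H        c a h $    expand H ::= c S a H
  5  $ h H a S c  c a h $    match c
  6  $ h H a S    a h $      expand S ::= ε
  7  $ h H a      a h $      match a
  8  $ h H        h $        expand H ::= ε
Stack after step 8: $ h (top = h).

h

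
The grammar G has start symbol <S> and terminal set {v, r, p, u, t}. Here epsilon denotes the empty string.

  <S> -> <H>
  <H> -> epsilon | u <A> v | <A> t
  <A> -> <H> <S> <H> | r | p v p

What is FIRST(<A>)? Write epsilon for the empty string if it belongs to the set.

FIRST(<S>): from <S>-><H> we get {epsilon, p, r, t, u}. So FIRST(<S>) = {epsilon, p, r, t, u}.
FIRST(<H>): from <H>->epsilon we get {epsilon}; from <H>->u <A> v we get {u}; from <H>-><A> t we get {p, r, t, u}. So FIRST(<H>) = {epsilon, p, r, t, u}.
FIRST(<A>): from <A>-><H> <S> <H> we get {epsilon, p, r, t, u}; from <A>->r we get {r}; from <A>->p v p we get {p}. So FIRST(<A>) = {epsilon, p, r, t, u}.

{epsilon, p, r, t, u}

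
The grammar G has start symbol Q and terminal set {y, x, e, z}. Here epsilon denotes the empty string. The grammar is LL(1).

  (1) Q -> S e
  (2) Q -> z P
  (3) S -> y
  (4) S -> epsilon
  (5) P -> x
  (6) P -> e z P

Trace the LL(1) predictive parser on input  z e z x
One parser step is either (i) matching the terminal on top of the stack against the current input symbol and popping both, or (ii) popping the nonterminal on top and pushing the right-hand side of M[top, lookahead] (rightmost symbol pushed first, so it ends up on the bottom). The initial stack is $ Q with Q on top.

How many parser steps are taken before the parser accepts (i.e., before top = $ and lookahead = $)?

step 1: stack=$ Q  input=z e z x $  — expand Q -> z P
step 2: stack=$ P z  input=z e z x $  — match z
step 3: stack=$ P  input=e z x $  — expand P -> e z P
step 4: stack=$ P z e  input=e z x $  — match e
step 5: stack=$ P z  input=z x $  — match z
step 6: stack=$ P  input=x $  — expand P -> x
step 7: stack=$ x  input=x $  — match x
Accept reached after 7 steps.

7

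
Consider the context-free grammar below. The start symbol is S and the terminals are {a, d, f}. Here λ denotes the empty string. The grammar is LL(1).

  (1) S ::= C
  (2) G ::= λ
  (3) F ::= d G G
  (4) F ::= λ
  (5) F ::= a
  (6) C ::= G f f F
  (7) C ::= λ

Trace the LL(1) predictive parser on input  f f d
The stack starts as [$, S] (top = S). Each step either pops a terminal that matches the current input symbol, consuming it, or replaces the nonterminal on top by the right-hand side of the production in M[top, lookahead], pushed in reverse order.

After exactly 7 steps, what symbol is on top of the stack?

G

     Stack      Input    Action
  1  $ S        f f d $  expand S ::= C
  2  $ C        f f d $  expand C ::= G f f F
  3  $ F f f G  f f d $  expand G ::= λ
  4  $ F f f    f f d $  match f
  5  $ F f      f d $    match f
  6  $ F        d $      expand F ::= d G G
  7  $ G G d    d $      match d
Stack after step 7: $ G G (top = G).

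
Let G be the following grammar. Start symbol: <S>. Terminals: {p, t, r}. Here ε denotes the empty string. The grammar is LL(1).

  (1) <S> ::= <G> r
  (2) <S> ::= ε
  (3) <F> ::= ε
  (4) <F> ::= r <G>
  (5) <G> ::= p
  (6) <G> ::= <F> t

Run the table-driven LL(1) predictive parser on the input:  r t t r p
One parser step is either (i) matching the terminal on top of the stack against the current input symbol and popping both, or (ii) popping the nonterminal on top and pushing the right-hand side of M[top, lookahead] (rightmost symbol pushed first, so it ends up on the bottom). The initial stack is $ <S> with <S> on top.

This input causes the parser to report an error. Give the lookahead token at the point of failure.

      Stack        Input        Action
   1  $ <S>        r t t r p $  expand <S> ::= <G> r
   2  $ r <G>      r t t r p $  expand <G> ::= <F> t
   3  $ r t <F>    r t t r p $  expand <F> ::= r <G>
   4  $ r t <G> r  r t t r p $  match r
   5  $ r t <G>    t t r p $    expand <G> ::= <F> t
   6  $ r t t <F>  t t r p $    expand <F> ::= ε
   7  $ r t t      t t r p $    match t
   8  $ r t        t r p $      match t
   9  $ r          r p $        match r
  10  $            p $          error: stack empty but input remains

p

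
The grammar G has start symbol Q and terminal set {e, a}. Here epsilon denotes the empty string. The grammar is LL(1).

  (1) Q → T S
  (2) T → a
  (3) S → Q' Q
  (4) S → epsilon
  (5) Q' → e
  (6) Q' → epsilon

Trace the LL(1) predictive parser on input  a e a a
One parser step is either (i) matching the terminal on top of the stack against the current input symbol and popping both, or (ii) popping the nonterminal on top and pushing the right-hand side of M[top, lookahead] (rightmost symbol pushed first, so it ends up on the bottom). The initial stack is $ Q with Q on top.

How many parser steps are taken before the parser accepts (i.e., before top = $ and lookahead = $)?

15

step 1: stack=$ Q  input=a e a a $  — expand Q → T S
step 2: stack=$ S T  input=a e a a $  — expand T → a
step 3: stack=$ S a  input=a e a a $  — match a
step 4: stack=$ S  input=e a a $  — expand S → Q' Q
step 5: stack=$ Q Q'  input=e a a $  — expand Q' → e
step 6: stack=$ Q e  input=e a a $  — match e
step 7: stack=$ Q  input=a a $  — expand Q → T S
step 8: stack=$ S T  input=a a $  — expand T → a
step 9: stack=$ S a  input=a a $  — match a
step 10: stack=$ S  input=a $  — expand S → Q' Q
step 11: stack=$ Q Q'  input=a $  — expand Q' → epsilon
step 12: stack=$ Q  input=a $  — expand Q → T S
step 13: stack=$ S T  input=a $  — expand T → a
step 14: stack=$ S a  input=a $  — match a
step 15: stack=$ S  input=$  — expand S → epsilon
Accept reached after 15 steps.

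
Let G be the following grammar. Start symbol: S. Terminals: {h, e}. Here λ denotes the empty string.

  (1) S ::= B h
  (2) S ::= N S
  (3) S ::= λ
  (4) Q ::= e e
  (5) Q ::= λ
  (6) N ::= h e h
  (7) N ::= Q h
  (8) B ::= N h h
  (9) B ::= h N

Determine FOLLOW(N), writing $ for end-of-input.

FIRST(Q): from Q::=e e we get {e}; from Q::=λ we get {λ}. So FIRST(Q) = {λ, e}.
FIRST(N): from N::=h e h we get {h}; from N::=Q h we get {e, h}. So FIRST(N) = {e, h}.
FIRST(B): from B::=N h h we get {e, h}; from B::=h N we get {h}. So FIRST(B) = {e, h}.
FIRST(S): from S::=B h we get {e, h}; from S::=N S we get {e, h}; from S::=λ we get {λ}. So FIRST(S) = {λ, e, h}.
FOLLOW(S) includes $ since S is the start symbol.
FOLLOW(S): in S::=N S, the suffix after S is empty (adds nothing new). Thus FOLLOW(S) = {$}.
FOLLOW(Q): in N::=Q h, Q is followed by h with FIRST {h}. Thus FOLLOW(Q) = {h}.
FOLLOW(B): in S::=B h, B is followed by h with FIRST {h}. Thus FOLLOW(B) = {h}.
FOLLOW(N): in S::=N S, N is followed by S with FIRST {λ, e, h}; in S::=N S, the suffix after N is nullable, so FOLLOW(N) ⊇ FOLLOW(S) = {$}; in B::=N h h, N is followed by h h with FIRST {h}; in B::=h N, the suffix after N is empty, so FOLLOW(N) ⊇ FOLLOW(B) = {h}. Thus FOLLOW(N) = {$, e, h}.

{$, e, h}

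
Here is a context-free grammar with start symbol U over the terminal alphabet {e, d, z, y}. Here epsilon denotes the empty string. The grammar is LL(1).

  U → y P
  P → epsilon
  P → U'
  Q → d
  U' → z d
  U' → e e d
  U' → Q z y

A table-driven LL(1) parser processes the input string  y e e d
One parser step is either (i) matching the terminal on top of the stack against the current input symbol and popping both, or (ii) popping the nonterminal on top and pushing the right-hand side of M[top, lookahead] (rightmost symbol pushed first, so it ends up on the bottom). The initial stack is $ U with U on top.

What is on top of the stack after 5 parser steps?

e

step 1: stack=$ U  input=y e e d $  — expand U → y P
step 2: stack=$ P y  input=y e e d $  — match y
step 3: stack=$ P  input=e e d $  — expand P → U'
step 4: stack=$ U'  input=e e d $  — expand U' → e e d
step 5: stack=$ d e e  input=e e d $  — match e
Stack after step 5: $ d e (top = e).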